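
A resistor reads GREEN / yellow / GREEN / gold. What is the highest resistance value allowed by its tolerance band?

5670000 Ω

Green → 5 (first significant figure)
Yellow → 4 (second significant figure)
Green → ×10^5 multiplier
Gold → ±5% tolerance
54 × 100000 = 5400000 Ω
Highest = 5400000 × (1 + 5/100) = 5670000 Ω.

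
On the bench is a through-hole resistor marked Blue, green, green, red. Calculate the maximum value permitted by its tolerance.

Blue → 6 (first significant figure)
Green → 5 (second significant figure)
Green → ×10^5 multiplier
Red → ±2% tolerance
65 × 100000 = 6500000 Ω
Maximum = 6500000 × (1 + 2/100) = 6630000 Ω.

6630000 Ω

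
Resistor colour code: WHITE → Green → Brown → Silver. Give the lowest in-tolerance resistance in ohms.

855 Ω

White → 9 (first significant figure)
Green → 5 (second significant figure)
Brown → ×10 multiplier
Silver → ±10% tolerance
95 × 10 = 950 Ω
Lowest = 950 × (1 − 10/100) = 855 Ω.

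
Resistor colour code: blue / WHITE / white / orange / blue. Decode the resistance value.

699000 Ω

Blue → 6 (first significant figure)
White → 9 (second significant figure)
White → 9 (third significant figure)
Orange → ×10^3 multiplier
699 × 1000 = 699000 Ω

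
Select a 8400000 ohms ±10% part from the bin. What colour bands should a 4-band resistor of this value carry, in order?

8400000 Ω = 84 × 10^5.
8 → grey
4 → yellow
Multiplier 10^5 → green.
±10% tolerance → silver.

grey, yellow, green, silver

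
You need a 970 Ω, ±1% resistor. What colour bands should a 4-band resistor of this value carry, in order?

970 Ω = 97 × 10^1.
9 → white
7 → violet
Multiplier 10^1 → brown.
±1% tolerance → brown.

white, violet, brown, brown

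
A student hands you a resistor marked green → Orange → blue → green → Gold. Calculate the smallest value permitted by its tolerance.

Green → 5 (first significant figure)
Orange → 3 (second significant figure)
Blue → 6 (third significant figure)
Green → ×10^5 multiplier
Gold → ±5% tolerance
536 × 100000 = 53600000 Ω
Smallest = 53600000 × (1 − 5/100) = 50920000 Ω.

50920000 Ω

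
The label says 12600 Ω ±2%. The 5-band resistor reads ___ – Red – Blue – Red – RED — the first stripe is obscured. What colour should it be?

12600 Ω = 126 × 10^2.
The first band gives digit 1 of the significand, and 1 is brown.

brown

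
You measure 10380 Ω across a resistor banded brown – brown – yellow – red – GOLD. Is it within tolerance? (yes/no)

Brown → 1 (first significant figure)
Brown → 1 (second significant figure)
Yellow → 4 (third significant figure)
Red → ×10^2 multiplier
Gold → ±5% tolerance
114 × 100 = 11400 Ω
Allowed range: 10830 Ω to 11970 Ω.
10380 Ω lies outside that range.

no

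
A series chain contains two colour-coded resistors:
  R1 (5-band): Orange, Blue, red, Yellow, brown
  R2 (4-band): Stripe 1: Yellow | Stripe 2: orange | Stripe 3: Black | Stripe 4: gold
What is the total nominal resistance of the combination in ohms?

3620043 Ω

R1: orange, blue, red → 362; yellow ×10^4 → 3620000 Ω.
R2: yellow, orange → 43; black ×1 → 43 Ω.
Series: 3620000 + 43 = 3620043 Ω.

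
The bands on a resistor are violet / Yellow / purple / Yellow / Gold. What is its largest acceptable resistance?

7843500 Ω

Violet → 7 (first significant figure)
Yellow → 4 (second significant figure)
Violet → 7 (third significant figure)
Yellow → ×10^4 multiplier
Gold → ±5% tolerance
747 × 10000 = 7470000 Ω
Largest = 7470000 × (1 + 5/100) = 7843500 Ω.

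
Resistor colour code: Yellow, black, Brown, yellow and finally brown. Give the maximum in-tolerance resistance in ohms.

Yellow → 4 (first significant figure)
Black → 0 (second significant figure)
Brown → 1 (third significant figure)
Yellow → ×10^4 multiplier
Brown → ±1% tolerance
401 × 10000 = 4010000 Ω
Maximum = 4010000 × (1 + 1/100) = 4050100 Ω.

4050100 Ω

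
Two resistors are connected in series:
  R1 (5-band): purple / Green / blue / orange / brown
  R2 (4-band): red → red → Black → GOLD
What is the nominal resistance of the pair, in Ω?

756022 Ω

R1: violet, green, blue → 756; orange ×10^3 → 756000 Ω.
R2: red, red → 22; black ×1 → 22 Ω.
Series: 756000 + 22 = 756022 Ω.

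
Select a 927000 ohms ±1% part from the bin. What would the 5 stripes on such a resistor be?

white, red, violet, orange, brown

927000 Ω = 927 × 10^3.
9 → white
2 → red
7 → violet
Multiplier 10^3 → orange.
±1% tolerance → brown.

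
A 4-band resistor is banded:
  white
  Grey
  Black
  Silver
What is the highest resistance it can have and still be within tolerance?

107.8 Ω

White → 9 (first significant figure)
Grey → 8 (second significant figure)
Black → ×1 multiplier
Silver → ±10% tolerance
98 × 1 = 98 Ω
Highest = 98 × (1 + 10/100) = 107.8 Ω.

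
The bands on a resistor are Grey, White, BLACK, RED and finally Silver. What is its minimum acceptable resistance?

Grey → 8 (first significant figure)
White → 9 (second significant figure)
Black → 0 (third significant figure)
Red → ×10^2 multiplier
Silver → ±10% tolerance
890 × 100 = 89000 Ω
Minimum = 89000 × (1 − 10/100) = 80100 Ω.

80100 Ω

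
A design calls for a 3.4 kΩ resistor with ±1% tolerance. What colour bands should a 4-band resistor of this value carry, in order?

3400 Ω = 34 × 10^2.
3 → orange
4 → yellow
Multiplier 10^2 → red.
±1% tolerance → brown.

orange, yellow, red, brown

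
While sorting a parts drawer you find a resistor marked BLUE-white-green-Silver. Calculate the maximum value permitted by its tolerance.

7590000 Ω

Blue → 6 (first significant figure)
White → 9 (second significant figure)
Green → ×10^5 multiplier
Silver → ±10% tolerance
69 × 100000 = 6900000 Ω
Maximum = 6900000 × (1 + 10/100) = 7590000 Ω.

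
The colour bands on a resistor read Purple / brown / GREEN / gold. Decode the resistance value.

Violet → 7 (first significant figure)
Brown → 1 (second significant figure)
Green → ×10^5 multiplier
71 × 100000 = 7100000 Ω

7100000 Ω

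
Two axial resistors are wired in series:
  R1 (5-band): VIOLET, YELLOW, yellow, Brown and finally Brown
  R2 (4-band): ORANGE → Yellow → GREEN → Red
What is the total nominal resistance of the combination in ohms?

R1: violet, yellow, yellow → 744; brown ×10 → 7440 Ω.
R2: orange, yellow → 34; green ×10^5 → 3400000 Ω.
Series: 7440 + 3400000 = 3407440 Ω.

3407440 Ω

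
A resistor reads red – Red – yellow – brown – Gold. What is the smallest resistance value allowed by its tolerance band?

2128 Ω

Red → 2 (first significant figure)
Red → 2 (second significant figure)
Yellow → 4 (third significant figure)
Brown → ×10 multiplier
Gold → ±5% tolerance
224 × 10 = 2240 Ω
Smallest = 2240 × (1 − 5/100) = 2128 Ω.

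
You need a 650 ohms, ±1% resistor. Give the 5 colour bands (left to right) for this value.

650 Ω = 650 × 10^0.
6 → blue
5 → green
0 → black
Multiplier 10^0 → black.
±1% tolerance → brown.

blue, green, black, black, brown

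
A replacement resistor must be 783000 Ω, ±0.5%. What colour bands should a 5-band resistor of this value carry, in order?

783000 Ω = 783 × 10^3.
7 → violet
8 → grey
3 → orange
Multiplier 10^3 → orange.
±0.5% tolerance → green.

violet, grey, orange, orange, green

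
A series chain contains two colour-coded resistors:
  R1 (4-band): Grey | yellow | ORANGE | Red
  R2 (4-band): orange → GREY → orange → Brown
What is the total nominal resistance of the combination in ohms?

122000 Ω

R1: grey, yellow → 84; orange ×10^3 → 84000 Ω.
R2: orange, grey → 38; orange ×10^3 → 38000 Ω.
Series: 84000 + 38000 = 122000 Ω.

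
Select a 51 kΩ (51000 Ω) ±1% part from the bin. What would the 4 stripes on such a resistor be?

green, brown, orange, brown

51000 Ω = 51 × 10^3.
5 → green
1 → brown
Multiplier 10^3 → orange.
±1% tolerance → brown.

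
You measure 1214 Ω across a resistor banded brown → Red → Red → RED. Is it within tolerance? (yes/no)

Brown → 1 (first significant figure)
Red → 2 (second significant figure)
Red → ×10^2 multiplier
Red → ±2% tolerance
12 × 100 = 1200 Ω
Allowed range: 1176 Ω to 1224 Ω.
1214 Ω lies inside that range.

yes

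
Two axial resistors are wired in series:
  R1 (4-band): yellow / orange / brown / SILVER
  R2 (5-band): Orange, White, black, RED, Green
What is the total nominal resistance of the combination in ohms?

39430 Ω

R1: yellow, orange → 43; brown ×10 → 430 Ω.
R2: orange, white, black → 390; red ×10^2 → 39000 Ω.
Series: 430 + 39000 = 39430 Ω.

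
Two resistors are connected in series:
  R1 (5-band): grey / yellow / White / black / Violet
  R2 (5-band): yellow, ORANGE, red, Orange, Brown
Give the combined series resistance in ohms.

R1: grey, yellow, white → 849; black ×1 → 849 Ω.
R2: yellow, orange, red → 432; orange ×10^3 → 432000 Ω.
Series: 849 + 432000 = 432849 Ω.

432849 Ω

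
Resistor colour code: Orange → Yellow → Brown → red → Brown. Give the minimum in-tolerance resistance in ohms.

33759 Ω

Orange → 3 (first significant figure)
Yellow → 4 (second significant figure)
Brown → 1 (third significant figure)
Red → ×10^2 multiplier
Brown → ±1% tolerance
341 × 100 = 34100 Ω
Minimum = 34100 × (1 − 1/100) = 33759 Ω.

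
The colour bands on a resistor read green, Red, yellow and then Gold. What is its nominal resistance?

520000 Ω

Green → 5 (first significant figure)
Red → 2 (second significant figure)
Yellow → ×10^4 multiplier
52 × 10000 = 520000 Ω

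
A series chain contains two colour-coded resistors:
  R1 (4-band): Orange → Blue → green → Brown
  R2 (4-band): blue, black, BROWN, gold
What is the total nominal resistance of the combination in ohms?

R1: orange, blue → 36; green ×10^5 → 3600000 Ω.
R2: blue, black → 60; brown ×10 → 600 Ω.
Series: 3600000 + 600 = 3600600 Ω.

3600600 Ω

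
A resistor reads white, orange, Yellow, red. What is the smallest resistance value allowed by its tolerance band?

White → 9 (first significant figure)
Orange → 3 (second significant figure)
Yellow → ×10^4 multiplier
Red → ±2% tolerance
93 × 10000 = 930000 Ω
Smallest = 930000 × (1 − 2/100) = 911400 Ω.

911400 Ω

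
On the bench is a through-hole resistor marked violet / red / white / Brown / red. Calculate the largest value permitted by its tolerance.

Violet → 7 (first significant figure)
Red → 2 (second significant figure)
White → 9 (third significant figure)
Brown → ×10 multiplier
Red → ±2% tolerance
729 × 10 = 7290 Ω
Largest = 7290 × (1 + 2/100) = 7435.8 Ω.

7435.8 Ω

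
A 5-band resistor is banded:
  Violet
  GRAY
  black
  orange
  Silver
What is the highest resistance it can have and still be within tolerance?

858000 Ω

Violet → 7 (first significant figure)
Grey → 8 (second significant figure)
Black → 0 (third significant figure)
Orange → ×10^3 multiplier
Silver → ±10% tolerance
780 × 1000 = 780000 Ω
Highest = 780000 × (1 + 10/100) = 858000 Ω.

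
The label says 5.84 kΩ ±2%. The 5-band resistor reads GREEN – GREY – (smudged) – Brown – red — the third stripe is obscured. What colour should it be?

5840 Ω = 584 × 10^1.
The third band gives digit 4 of the significand, and 4 is yellow.

yellow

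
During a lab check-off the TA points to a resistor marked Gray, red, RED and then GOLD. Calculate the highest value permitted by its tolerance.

Grey → 8 (first significant figure)
Red → 2 (second significant figure)
Red → ×10^2 multiplier
Gold → ±5% tolerance
82 × 100 = 8200 Ω
Highest = 8200 × (1 + 5/100) = 8610 Ω.

8610 Ω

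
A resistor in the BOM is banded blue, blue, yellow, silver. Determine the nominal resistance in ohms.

660000 Ω

Blue → 6 (first significant figure)
Blue → 6 (second significant figure)
Yellow → ×10^4 multiplier
66 × 10000 = 660000 Ω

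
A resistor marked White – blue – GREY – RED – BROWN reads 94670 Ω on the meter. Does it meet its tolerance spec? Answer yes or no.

no

White → 9 (first significant figure)
Blue → 6 (second significant figure)
Grey → 8 (third significant figure)
Red → ×10^2 multiplier
Brown → ±1% tolerance
968 × 100 = 96800 Ω
Allowed range: 95832 Ω to 97768 Ω.
94670 Ω lies outside that range.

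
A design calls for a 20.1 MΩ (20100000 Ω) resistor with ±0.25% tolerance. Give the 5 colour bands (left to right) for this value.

20100000 Ω = 201 × 10^5.
2 → red
0 → black
1 → brown
Multiplier 10^5 → green.
±0.25% tolerance → blue.

red, black, brown, green, blue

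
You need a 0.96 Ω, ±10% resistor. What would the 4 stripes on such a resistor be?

0.96 Ω = 96 × 10^-2.
9 → white
6 → blue
Multiplier 10^-2 → silver.
±10% tolerance → silver.

white, blue, silver, silver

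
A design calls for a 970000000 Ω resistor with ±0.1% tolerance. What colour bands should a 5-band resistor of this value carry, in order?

white, violet, black, blue, violet

970000000 Ω = 970 × 10^6.
9 → white
7 → violet
0 → black
Multiplier 10^6 → blue.
±0.1% tolerance → violet.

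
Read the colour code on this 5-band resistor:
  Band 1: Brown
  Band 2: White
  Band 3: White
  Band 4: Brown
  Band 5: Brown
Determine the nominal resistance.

1990 Ω

Brown → 1 (first significant figure)
White → 9 (second significant figure)
White → 9 (third significant figure)
Brown → ×10 multiplier
199 × 10 = 1990 Ω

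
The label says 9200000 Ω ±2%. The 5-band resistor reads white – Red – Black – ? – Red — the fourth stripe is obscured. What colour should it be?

yellow

9200000 Ω = 920 × 10^4.
The fourth band is the multiplier, 10^4, which is yellow.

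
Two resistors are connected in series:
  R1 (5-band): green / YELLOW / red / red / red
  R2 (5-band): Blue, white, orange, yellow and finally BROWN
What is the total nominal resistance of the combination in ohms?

R1: green, yellow, red → 542; red ×10^2 → 54200 Ω.
R2: blue, white, orange → 693; yellow ×10^4 → 6930000 Ω.
Series: 54200 + 6930000 = 6984200 Ω.

6984200 Ω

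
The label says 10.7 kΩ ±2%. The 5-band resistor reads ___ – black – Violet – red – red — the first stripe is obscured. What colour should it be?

brown

10700 Ω = 107 × 10^2.
The first band gives digit 1 of the significand, and 1 is brown.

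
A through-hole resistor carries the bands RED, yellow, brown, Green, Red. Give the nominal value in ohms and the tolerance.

24100000 Ω ±2%

Red → 2 (first significant figure)
Yellow → 4 (second significant figure)
Brown → 1 (third significant figure)
Green → ×10^5 multiplier
Red → ±2% tolerance
241 × 100000 = 24100000 Ω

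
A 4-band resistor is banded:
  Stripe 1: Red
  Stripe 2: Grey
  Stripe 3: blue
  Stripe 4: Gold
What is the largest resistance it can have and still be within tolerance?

29400000 Ω

Red → 2 (first significant figure)
Grey → 8 (second significant figure)
Blue → ×10^6 multiplier
Gold → ±5% tolerance
28 × 1000000 = 28000000 Ω
Largest = 28000000 × (1 + 5/100) = 29400000 Ω.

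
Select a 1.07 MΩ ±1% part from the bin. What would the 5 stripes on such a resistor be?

brown, black, violet, yellow, brown

1070000 Ω = 107 × 10^4.
1 → brown
0 → black
7 → violet
Multiplier 10^4 → yellow.
±1% tolerance → brown.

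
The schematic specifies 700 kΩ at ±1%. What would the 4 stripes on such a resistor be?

700000 Ω = 70 × 10^4.
7 → violet
0 → black
Multiplier 10^4 → yellow.
±1% tolerance → brown.

violet, black, yellow, brown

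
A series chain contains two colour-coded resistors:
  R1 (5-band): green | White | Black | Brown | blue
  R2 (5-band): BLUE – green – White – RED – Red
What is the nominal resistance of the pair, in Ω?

R1: green, white, black → 590; brown ×10 → 5900 Ω.
R2: blue, green, white → 659; red ×10^2 → 65900 Ω.
Series: 5900 + 65900 = 71800 Ω.

71800 Ω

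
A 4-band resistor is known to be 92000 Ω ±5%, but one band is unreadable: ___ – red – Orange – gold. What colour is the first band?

92000 Ω = 92 × 10^3.
The first band gives digit 9 of the significand, and 9 is white.

white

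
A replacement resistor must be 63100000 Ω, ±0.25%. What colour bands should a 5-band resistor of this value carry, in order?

63100000 Ω = 631 × 10^5.
6 → blue
3 → orange
1 → brown
Multiplier 10^5 → green.
±0.25% tolerance → blue.

blue, orange, brown, green, blue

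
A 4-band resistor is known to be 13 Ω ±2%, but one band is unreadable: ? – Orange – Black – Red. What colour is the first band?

brown

13 Ω = 13 × 10^0.
The first band gives digit 1 of the significand, and 1 is brown.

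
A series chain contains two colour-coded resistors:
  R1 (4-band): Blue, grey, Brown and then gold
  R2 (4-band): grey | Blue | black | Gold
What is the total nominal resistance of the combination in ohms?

R1: blue, grey → 68; brown ×10 → 680 Ω.
R2: grey, blue → 86; black ×1 → 86 Ω.
Series: 680 + 86 = 766 Ω.

766 Ω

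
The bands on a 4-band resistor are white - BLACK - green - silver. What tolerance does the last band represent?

The last band, silver, is the tolerance band.
Silver corresponds to ±10%.

±10%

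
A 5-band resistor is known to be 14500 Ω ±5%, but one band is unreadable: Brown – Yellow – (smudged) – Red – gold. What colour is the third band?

14500 Ω = 145 × 10^2.
The third band gives digit 5 of the significand, and 5 is green.

green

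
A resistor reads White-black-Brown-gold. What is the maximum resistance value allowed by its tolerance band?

945 Ω

White → 9 (first significant figure)
Black → 0 (second significant figure)
Brown → ×10 multiplier
Gold → ±5% tolerance
90 × 10 = 900 Ω
Maximum = 900 × (1 + 5/100) = 945 Ω.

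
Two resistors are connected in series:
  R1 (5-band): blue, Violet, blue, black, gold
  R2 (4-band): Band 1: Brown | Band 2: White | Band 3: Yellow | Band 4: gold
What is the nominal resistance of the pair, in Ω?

190676 Ω

R1: blue, violet, blue → 676; black ×1 → 676 Ω.
R2: brown, white → 19; yellow ×10^4 → 190000 Ω.
Series: 676 + 190000 = 190676 Ω.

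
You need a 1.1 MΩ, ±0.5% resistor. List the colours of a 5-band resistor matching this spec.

brown, brown, black, yellow, green

1100000 Ω = 110 × 10^4.
1 → brown
1 → brown
0 → black
Multiplier 10^4 → yellow.
±0.5% tolerance → green.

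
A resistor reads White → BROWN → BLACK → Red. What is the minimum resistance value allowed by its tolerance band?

White → 9 (first significant figure)
Brown → 1 (second significant figure)
Black → ×1 multiplier
Red → ±2% tolerance
91 × 1 = 91 Ω
Minimum = 91 × (1 − 2/100) = 89.18 Ω.

89.18 Ω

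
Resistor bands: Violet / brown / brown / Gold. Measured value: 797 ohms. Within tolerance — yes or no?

Violet → 7 (first significant figure)
Brown → 1 (second significant figure)
Brown → ×10 multiplier
Gold → ±5% tolerance
71 × 10 = 710 Ω
Allowed range: 674.5 Ω to 745.5 Ω.
797 ohms lies outside that range.

no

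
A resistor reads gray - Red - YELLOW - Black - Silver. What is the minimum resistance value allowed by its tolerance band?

741.6 Ω

Grey → 8 (first significant figure)
Red → 2 (second significant figure)
Yellow → 4 (third significant figure)
Black → ×1 multiplier
Silver → ±10% tolerance
824 × 1 = 824 Ω
Minimum = 824 × (1 − 10/100) = 741.6 Ω.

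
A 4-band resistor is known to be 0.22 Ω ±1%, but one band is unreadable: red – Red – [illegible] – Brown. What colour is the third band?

0.22 Ω = 22 × 10^-2.
The third band is the multiplier, 10^-2, which is silver.

silver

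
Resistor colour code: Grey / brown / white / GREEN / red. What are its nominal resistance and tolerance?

81900000 Ω ±2%

Grey → 8 (first significant figure)
Brown → 1 (second significant figure)
White → 9 (third significant figure)
Green → ×10^5 multiplier
Red → ±2% tolerance
819 × 100000 = 81900000 Ω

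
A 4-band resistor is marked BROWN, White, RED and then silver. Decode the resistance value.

Brown → 1 (first significant figure)
White → 9 (second significant figure)
Red → ×10^2 multiplier
19 × 100 = 1900 Ω

1900 Ω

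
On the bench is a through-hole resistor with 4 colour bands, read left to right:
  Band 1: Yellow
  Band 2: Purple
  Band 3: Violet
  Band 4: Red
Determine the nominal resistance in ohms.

Yellow → 4 (first significant figure)
Violet → 7 (second significant figure)
Violet → ×10^7 multiplier
47 × 10000000 = 470000000 Ω

470000000 Ω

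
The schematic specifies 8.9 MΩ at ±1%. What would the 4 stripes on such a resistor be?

grey, white, green, brown

8900000 Ω = 89 × 10^5.
8 → grey
9 → white
Multiplier 10^5 → green.
±1% tolerance → brown.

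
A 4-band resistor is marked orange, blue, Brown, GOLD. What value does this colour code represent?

Orange → 3 (first significant figure)
Blue → 6 (second significant figure)
Brown → ×10 multiplier
36 × 10 = 360 Ω

360 Ω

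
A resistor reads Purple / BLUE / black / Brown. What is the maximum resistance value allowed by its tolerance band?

Violet → 7 (first significant figure)
Blue → 6 (second significant figure)
Black → ×1 multiplier
Brown → ±1% tolerance
76 × 1 = 76 Ω
Maximum = 76 × (1 + 1/100) = 76.76 Ω.

76.76 Ω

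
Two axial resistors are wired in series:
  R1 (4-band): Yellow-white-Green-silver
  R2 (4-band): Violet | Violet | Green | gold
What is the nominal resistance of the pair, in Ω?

R1: yellow, white → 49; green ×10^5 → 4900000 Ω.
R2: violet, violet → 77; green ×10^5 → 7700000 Ω.
Series: 4900000 + 7700000 = 12600000 Ω.

12600000 Ω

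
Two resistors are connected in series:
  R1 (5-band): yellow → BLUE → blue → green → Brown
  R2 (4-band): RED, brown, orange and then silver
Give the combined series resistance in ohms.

46621000 Ω

R1: yellow, blue, blue → 466; green ×10^5 → 46600000 Ω.
R2: red, brown → 21; orange ×10^3 → 21000 Ω.
Series: 46600000 + 21000 = 46621000 Ω.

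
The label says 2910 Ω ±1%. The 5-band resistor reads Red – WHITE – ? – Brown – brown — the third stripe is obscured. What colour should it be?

brown

2910 Ω = 291 × 10^1.
The third band gives digit 1 of the significand, and 1 is brown.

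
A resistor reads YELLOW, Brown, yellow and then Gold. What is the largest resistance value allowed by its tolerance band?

430500 Ω

Yellow → 4 (first significant figure)
Brown → 1 (second significant figure)
Yellow → ×10^4 multiplier
Gold → ±5% tolerance
41 × 10000 = 410000 Ω
Largest = 410000 × (1 + 5/100) = 430500 Ω.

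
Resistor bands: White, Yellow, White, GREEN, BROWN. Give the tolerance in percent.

The last band, brown, is the tolerance band.
Brown corresponds to ±1%.

±1%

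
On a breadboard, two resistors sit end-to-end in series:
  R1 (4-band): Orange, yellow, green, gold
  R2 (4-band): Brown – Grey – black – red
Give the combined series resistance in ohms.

3400018 Ω

R1: orange, yellow → 34; green ×10^5 → 3400000 Ω.
R2: brown, grey → 18; black ×1 → 18 Ω.
Series: 3400000 + 18 = 3400018 Ω.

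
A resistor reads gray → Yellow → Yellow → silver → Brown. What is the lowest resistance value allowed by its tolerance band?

Grey → 8 (first significant figure)
Yellow → 4 (second significant figure)
Yellow → 4 (third significant figure)
Silver → ×0.01 multiplier
Brown → ±1% tolerance
844 × 0.01 = 8.44 Ω
Lowest = 8.44 × (1 − 1/100) = 8.3556 Ω.

8.3556 Ω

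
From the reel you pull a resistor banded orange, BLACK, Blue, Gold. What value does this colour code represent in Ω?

Orange → 3 (first significant figure)
Black → 0 (second significant figure)
Blue → ×10^6 multiplier
30 × 1000000 = 30000000 Ω

30000000 Ω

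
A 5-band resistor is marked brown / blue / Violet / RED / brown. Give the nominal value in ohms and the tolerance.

Brown → 1 (first significant figure)
Blue → 6 (second significant figure)
Violet → 7 (third significant figure)
Red → ×10^2 multiplier
Brown → ±1% tolerance
167 × 100 = 16700 Ω

16700 Ω ±1%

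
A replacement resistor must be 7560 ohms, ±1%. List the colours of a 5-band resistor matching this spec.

7560 Ω = 756 × 10^1.
7 → violet
5 → green
6 → blue
Multiplier 10^1 → brown.
±1% tolerance → brown.

violet, green, blue, brown, brown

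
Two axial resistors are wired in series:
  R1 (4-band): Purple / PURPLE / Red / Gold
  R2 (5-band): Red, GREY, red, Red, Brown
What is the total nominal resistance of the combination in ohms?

R1: violet, violet → 77; red ×10^2 → 7700 Ω.
R2: red, grey, red → 282; red ×10^2 → 28200 Ω.
Series: 7700 + 28200 = 35900 Ω.

35900 Ω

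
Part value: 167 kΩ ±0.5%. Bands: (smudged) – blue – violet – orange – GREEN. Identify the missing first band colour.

167000 Ω = 167 × 10^3.
The first band gives digit 1 of the significand, and 1 is brown.

brown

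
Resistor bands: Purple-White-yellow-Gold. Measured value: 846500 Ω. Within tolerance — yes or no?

Violet → 7 (first significant figure)
White → 9 (second significant figure)
Yellow → ×10^4 multiplier
Gold → ±5% tolerance
79 × 10000 = 790000 Ω
Allowed range: 750500 Ω to 829500 Ω.
846500 Ω lies outside that range.

no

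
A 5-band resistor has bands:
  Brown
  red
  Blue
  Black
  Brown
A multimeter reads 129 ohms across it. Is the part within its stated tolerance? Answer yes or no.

Brown → 1 (first significant figure)
Red → 2 (second significant figure)
Blue → 6 (third significant figure)
Black → ×1 multiplier
Brown → ±1% tolerance
126 × 1 = 126 Ω
Allowed range: 124.74 Ω to 127.26 Ω.
129 ohms lies outside that range.

no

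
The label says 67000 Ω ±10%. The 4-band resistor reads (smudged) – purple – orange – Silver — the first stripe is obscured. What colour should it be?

67000 Ω = 67 × 10^3.
The first band gives digit 6 of the significand, and 6 is blue.

blue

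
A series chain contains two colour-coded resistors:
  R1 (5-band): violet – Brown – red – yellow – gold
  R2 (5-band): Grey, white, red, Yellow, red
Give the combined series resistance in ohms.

16040000 Ω

R1: violet, brown, red → 712; yellow ×10^4 → 7120000 Ω.
R2: grey, white, red → 892; yellow ×10^4 → 8920000 Ω.
Series: 7120000 + 8920000 = 16040000 Ω.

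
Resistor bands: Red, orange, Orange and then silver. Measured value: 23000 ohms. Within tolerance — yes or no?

yes

Red → 2 (first significant figure)
Orange → 3 (second significant figure)
Orange → ×10^3 multiplier
Silver → ±10% tolerance
23 × 1000 = 23000 Ω
Allowed range: 20700 Ω to 25300 Ω.
23000 ohms lies inside that range.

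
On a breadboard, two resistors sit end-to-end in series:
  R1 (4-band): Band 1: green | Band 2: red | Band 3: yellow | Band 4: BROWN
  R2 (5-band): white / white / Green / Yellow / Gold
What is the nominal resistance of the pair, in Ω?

10470000 Ω

R1: green, red → 52; yellow ×10^4 → 520000 Ω.
R2: white, white, green → 995; yellow ×10^4 → 9950000 Ω.
Series: 520000 + 9950000 = 10470000 Ω.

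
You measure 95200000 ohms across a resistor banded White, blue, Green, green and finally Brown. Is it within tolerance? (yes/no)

no

White → 9 (first significant figure)
Blue → 6 (second significant figure)
Green → 5 (third significant figure)
Green → ×10^5 multiplier
Brown → ±1% tolerance
965 × 100000 = 96500000 Ω
Allowed range: 95535000 Ω to 97465000 Ω.
95200000 ohms lies outside that range.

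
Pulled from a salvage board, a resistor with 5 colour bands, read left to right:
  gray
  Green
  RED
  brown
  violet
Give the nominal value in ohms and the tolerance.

8520 Ω ±0.1%

Grey → 8 (first significant figure)
Green → 5 (second significant figure)
Red → 2 (third significant figure)
Brown → ×10 multiplier
Violet → ±0.1% tolerance
852 × 10 = 8520 Ω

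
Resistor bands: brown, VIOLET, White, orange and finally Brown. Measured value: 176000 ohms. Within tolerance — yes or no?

Brown → 1 (first significant figure)
Violet → 7 (second significant figure)
White → 9 (third significant figure)
Orange → ×10^3 multiplier
Brown → ±1% tolerance
179 × 1000 = 179000 Ω
Allowed range: 177210 Ω to 180790 Ω.
176000 ohms lies outside that range.

no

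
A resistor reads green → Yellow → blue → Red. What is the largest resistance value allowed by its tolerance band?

Green → 5 (first significant figure)
Yellow → 4 (second significant figure)
Blue → ×10^6 multiplier
Red → ±2% tolerance
54 × 1000000 = 54000000 Ω
Largest = 54000000 × (1 + 2/100) = 55080000 Ω.

55080000 Ω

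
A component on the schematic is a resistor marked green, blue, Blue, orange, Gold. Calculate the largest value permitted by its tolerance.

Green → 5 (first significant figure)
Blue → 6 (second significant figure)
Blue → 6 (third significant figure)
Orange → ×10^3 multiplier
Gold → ±5% tolerance
566 × 1000 = 566000 Ω
Largest = 566000 × (1 + 5/100) = 594300 Ω.

594300 Ω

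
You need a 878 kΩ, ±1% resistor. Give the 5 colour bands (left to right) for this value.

grey, violet, grey, orange, brown

878000 Ω = 878 × 10^3.
8 → grey
7 → violet
8 → grey
Multiplier 10^3 → orange.
±1% tolerance → brown.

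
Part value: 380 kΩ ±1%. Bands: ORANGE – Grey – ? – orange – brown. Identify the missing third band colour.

380000 Ω = 380 × 10^3.
The third band gives digit 0 of the significand, and 0 is black.

black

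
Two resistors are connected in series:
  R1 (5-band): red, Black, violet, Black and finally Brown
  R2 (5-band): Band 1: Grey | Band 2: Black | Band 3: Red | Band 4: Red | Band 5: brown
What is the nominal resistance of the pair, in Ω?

80407 Ω

R1: red, black, violet → 207; black ×1 → 207 Ω.
R2: grey, black, red → 802; red ×10^2 → 80200 Ω.
Series: 207 + 80200 = 80407 Ω.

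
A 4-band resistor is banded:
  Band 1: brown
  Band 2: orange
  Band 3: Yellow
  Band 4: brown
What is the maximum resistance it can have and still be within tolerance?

Brown → 1 (first significant figure)
Orange → 3 (second significant figure)
Yellow → ×10^4 multiplier
Brown → ±1% tolerance
13 × 10000 = 130000 Ω
Maximum = 130000 × (1 + 1/100) = 131300 Ω.

131300 Ω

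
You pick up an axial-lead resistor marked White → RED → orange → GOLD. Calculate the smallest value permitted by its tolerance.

87400 Ω

White → 9 (first significant figure)
Red → 2 (second significant figure)
Orange → ×10^3 multiplier
Gold → ±5% tolerance
92 × 1000 = 92000 Ω
Smallest = 92000 × (1 − 5/100) = 87400 Ω.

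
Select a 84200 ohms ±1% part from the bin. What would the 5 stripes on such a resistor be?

grey, yellow, red, red, brown

84200 Ω = 842 × 10^2.
8 → grey
4 → yellow
2 → red
Multiplier 10^2 → red.
±1% tolerance → brown.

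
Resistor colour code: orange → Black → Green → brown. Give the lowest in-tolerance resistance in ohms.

2970000 Ω

Orange → 3 (first significant figure)
Black → 0 (second significant figure)
Green → ×10^5 multiplier
Brown → ±1% tolerance
30 × 100000 = 3000000 Ω
Lowest = 3000000 × (1 − 1/100) = 2970000 Ω.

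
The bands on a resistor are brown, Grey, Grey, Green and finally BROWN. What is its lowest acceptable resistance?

Brown → 1 (first significant figure)
Grey → 8 (second significant figure)
Grey → 8 (third significant figure)
Green → ×10^5 multiplier
Brown → ±1% tolerance
188 × 100000 = 18800000 Ω
Lowest = 18800000 × (1 − 1/100) = 18612000 Ω.

18612000 Ω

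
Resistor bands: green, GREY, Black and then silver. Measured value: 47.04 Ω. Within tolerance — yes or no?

no

Green → 5 (first significant figure)
Grey → 8 (second significant figure)
Black → ×1 multiplier
Silver → ±10% tolerance
58 × 1 = 58 Ω
Allowed range: 52.2 Ω to 63.8 Ω.
47.04 Ω lies outside that range.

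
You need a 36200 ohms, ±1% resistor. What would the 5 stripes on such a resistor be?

36200 Ω = 362 × 10^2.
3 → orange
6 → blue
2 → red
Multiplier 10^2 → red.
±1% tolerance → brown.

orange, blue, red, red, brown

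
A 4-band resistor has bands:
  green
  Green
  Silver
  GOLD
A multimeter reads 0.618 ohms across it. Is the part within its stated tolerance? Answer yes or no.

Green → 5 (first significant figure)
Green → 5 (second significant figure)
Silver → ×0.01 multiplier
Gold → ±5% tolerance
55 × 0.01 = 0.55 Ω
Allowed range: 0.5225 Ω to 0.5775 Ω.
0.618 ohms lies outside that range.

no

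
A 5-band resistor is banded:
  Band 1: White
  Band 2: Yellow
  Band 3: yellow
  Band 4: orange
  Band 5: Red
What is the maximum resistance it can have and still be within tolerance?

White → 9 (first significant figure)
Yellow → 4 (second significant figure)
Yellow → 4 (third significant figure)
Orange → ×10^3 multiplier
Red → ±2% tolerance
944 × 1000 = 944000 Ω
Maximum = 944000 × (1 + 2/100) = 962880 Ω.

962880 Ω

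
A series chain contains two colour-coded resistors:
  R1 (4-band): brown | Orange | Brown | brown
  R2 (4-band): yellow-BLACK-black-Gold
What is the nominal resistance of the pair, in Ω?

170 Ω

R1: brown, orange → 13; brown ×10 → 130 Ω.
R2: yellow, black → 40; black ×1 → 40 Ω.
Series: 130 + 40 = 170 Ω.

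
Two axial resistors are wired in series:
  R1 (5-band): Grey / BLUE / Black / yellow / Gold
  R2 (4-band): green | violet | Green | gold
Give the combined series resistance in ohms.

14300000 Ω

R1: grey, blue, black → 860; yellow ×10^4 → 8600000 Ω.
R2: green, violet → 57; green ×10^5 → 5700000 Ω.
Series: 8600000 + 5700000 = 14300000 Ω.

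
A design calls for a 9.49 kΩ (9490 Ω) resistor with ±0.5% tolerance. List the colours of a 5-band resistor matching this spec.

9490 Ω = 949 × 10^1.
9 → white
4 → yellow
9 → white
Multiplier 10^1 → brown.
±0.5% tolerance → green.

white, yellow, white, brown, green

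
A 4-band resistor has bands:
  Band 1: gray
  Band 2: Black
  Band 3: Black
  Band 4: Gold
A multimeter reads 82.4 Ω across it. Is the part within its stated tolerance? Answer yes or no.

yes

Grey → 8 (first significant figure)
Black → 0 (second significant figure)
Black → ×1 multiplier
Gold → ±5% tolerance
80 × 1 = 80 Ω
Allowed range: 76 Ω to 84 Ω.
82.4 Ω lies inside that range.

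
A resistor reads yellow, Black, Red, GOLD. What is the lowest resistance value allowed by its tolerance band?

3800 Ω

Yellow → 4 (first significant figure)
Black → 0 (second significant figure)
Red → ×10^2 multiplier
Gold → ±5% tolerance
40 × 100 = 4000 Ω
Lowest = 4000 × (1 − 5/100) = 3800 Ω.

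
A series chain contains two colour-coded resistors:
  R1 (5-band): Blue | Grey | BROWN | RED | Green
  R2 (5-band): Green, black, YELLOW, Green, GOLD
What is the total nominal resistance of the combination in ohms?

50468100 Ω

R1: blue, grey, brown → 681; red ×10^2 → 68100 Ω.
R2: green, black, yellow → 504; green ×10^5 → 50400000 Ω.
Series: 68100 + 50400000 = 50468100 Ω.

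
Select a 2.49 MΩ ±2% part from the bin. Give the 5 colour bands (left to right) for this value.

red, yellow, white, yellow, red

2490000 Ω = 249 × 10^4.
2 → red
4 → yellow
9 → white
Multiplier 10^4 → yellow.
±2% tolerance → red.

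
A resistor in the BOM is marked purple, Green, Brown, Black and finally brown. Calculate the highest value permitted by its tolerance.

758.51 Ω

Violet → 7 (first significant figure)
Green → 5 (second significant figure)
Brown → 1 (third significant figure)
Black → ×1 multiplier
Brown → ±1% tolerance
751 × 1 = 751 Ω
Highest = 751 × (1 + 1/100) = 758.51 Ω.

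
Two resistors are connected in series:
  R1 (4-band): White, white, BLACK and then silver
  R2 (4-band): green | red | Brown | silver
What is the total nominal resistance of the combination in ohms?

R1: white, white → 99; black ×1 → 99 Ω.
R2: green, red → 52; brown ×10 → 520 Ω.
Series: 99 + 520 = 619 Ω.

619 Ω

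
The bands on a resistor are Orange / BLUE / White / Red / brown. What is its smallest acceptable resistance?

Orange → 3 (first significant figure)
Blue → 6 (second significant figure)
White → 9 (third significant figure)
Red → ×10^2 multiplier
Brown → ±1% tolerance
369 × 100 = 36900 Ω
Smallest = 36900 × (1 − 1/100) = 36531 Ω.

36531 Ω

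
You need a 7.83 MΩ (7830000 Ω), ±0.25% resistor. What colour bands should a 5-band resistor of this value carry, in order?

7830000 Ω = 783 × 10^4.
7 → violet
8 → grey
3 → orange
Multiplier 10^4 → yellow.
±0.25% tolerance → blue.

violet, grey, orange, yellow, blue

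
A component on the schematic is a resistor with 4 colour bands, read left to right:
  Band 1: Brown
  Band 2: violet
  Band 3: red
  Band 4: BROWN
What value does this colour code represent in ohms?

1700 Ω

Brown → 1 (first significant figure)
Violet → 7 (second significant figure)
Red → ×10^2 multiplier
17 × 100 = 1700 Ω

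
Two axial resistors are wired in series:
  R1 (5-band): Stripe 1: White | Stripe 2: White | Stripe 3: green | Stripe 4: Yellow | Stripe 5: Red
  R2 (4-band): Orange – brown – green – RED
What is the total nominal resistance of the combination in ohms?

R1: white, white, green → 995; yellow ×10^4 → 9950000 Ω.
R2: orange, brown → 31; green ×10^5 → 3100000 Ω.
Series: 9950000 + 3100000 = 13050000 Ω.

13050000 Ω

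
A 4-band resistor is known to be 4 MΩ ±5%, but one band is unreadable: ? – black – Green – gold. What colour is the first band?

yellow

4000000 Ω = 40 × 10^5.
The first band gives digit 4 of the significand, and 4 is yellow.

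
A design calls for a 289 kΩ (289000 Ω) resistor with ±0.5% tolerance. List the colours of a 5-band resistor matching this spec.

red, grey, white, orange, green

289000 Ω = 289 × 10^3.
2 → red
8 → grey
9 → white
Multiplier 10^3 → orange.
±0.5% tolerance → green.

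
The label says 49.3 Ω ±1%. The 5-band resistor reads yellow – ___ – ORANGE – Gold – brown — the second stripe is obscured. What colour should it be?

white

49.3 Ω = 493 × 10^-1.
The second band gives digit 9 of the significand, and 9 is white.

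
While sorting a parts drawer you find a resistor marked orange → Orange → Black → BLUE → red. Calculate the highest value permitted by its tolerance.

336600000 Ω

Orange → 3 (first significant figure)
Orange → 3 (second significant figure)
Black → 0 (third significant figure)
Blue → ×10^6 multiplier
Red → ±2% tolerance
330 × 1000000 = 330000000 Ω
Highest = 330000000 × (1 + 2/100) = 336600000 Ω.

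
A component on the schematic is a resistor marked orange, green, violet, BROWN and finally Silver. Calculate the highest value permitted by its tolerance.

Orange → 3 (first significant figure)
Green → 5 (second significant figure)
Violet → 7 (third significant figure)
Brown → ×10 multiplier
Silver → ±10% tolerance
357 × 10 = 3570 Ω
Highest = 3570 × (1 + 10/100) = 3927 Ω.

3927 Ω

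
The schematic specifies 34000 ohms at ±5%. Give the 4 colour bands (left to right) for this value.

34000 Ω = 34 × 10^3.
3 → orange
4 → yellow
Multiplier 10^3 → orange.
±5% tolerance → gold.

orange, yellow, orange, gold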